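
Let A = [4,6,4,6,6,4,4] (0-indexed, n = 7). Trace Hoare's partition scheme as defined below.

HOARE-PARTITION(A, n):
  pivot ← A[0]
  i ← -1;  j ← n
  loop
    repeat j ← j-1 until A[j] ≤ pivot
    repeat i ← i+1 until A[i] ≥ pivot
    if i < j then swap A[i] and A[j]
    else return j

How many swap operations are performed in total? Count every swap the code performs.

2

pivot=4
j stops at 6 (4), i stops at 0 (4); swap ⇒ [4,6,4,6,6,4,4]
j stops at 5 (4), i stops at 1 (6); swap ⇒ [4,4,4,6,6,6,4]
j stops at 2, i stops at 2; i≥j ⇒ return 2. A=[4,4,4,6,6,6,4]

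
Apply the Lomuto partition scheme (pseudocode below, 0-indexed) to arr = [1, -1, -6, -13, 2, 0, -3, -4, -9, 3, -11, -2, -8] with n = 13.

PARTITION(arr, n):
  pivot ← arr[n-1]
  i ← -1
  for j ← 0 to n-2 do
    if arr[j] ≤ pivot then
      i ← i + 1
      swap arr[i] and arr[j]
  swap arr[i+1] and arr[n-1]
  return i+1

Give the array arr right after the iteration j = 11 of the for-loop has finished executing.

[-13, -9, -11, 1, 2, 0, -3, -4, -1, 3, -6, -2, -8]

pivot = arr[12] = -8; i = -1
j=0: arr[0]=1 > -8 → no swap
j=1: arr[1]=-1 > -8 → no swap
j=2: arr[2]=-6 > -8 → no swap
j=3: arr[3]=-13 ≤ -8 → i=0, swap arr[0],arr[3] → [-13, -1, -6, 1, 2, 0, -3, -4, -9, 3, -11, -2, -8]
j=4: arr[4]=2 > -8 → no swap
j=5: arr[5]=0 > -8 → no swap
j=6: arr[6]=-3 > -8 → no swap
j=7: arr[7]=-4 > -8 → no swap
j=8: arr[8]=-9 ≤ -8 → i=1, swap arr[1],arr[8] → [-13, -9, -6, 1, 2, 0, -3, -4, -1, 3, -11, -2, -8]
j=9: arr[9]=3 > -8 → no swap
j=10: arr[10]=-11 ≤ -8 → i=2, swap arr[2],arr[10] → [-13, -9, -11, 1, 2, 0, -3, -4, -1, 3, -6, -2, -8]
j=11: arr[11]=-2 > -8 → no swap
(after j=11) arr = [-13, -9, -11, 1, 2, 0, -3, -4, -1, 3, -6, -2, -8]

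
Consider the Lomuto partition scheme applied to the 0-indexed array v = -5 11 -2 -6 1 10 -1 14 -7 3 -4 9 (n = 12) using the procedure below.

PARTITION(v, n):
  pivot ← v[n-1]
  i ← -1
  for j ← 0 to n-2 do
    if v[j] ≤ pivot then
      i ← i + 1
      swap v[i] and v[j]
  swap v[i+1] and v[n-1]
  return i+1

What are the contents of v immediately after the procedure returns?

-5 -2 -6 1 -1 -7 3 -4 9 11 14 10

pivot = v[11] = 9; i = -1
j=0: v[0]=-5 ≤ 9 → i=0, swap v[0],v[0] (no change) → -5 11 -2 -6 1 10 -1 14 -7 3 -4 9
j=1: v[1]=11 > 9 → no swap
j=2: v[2]=-2 ≤ 9 → i=1, swap v[1],v[2] → -5 -2 11 -6 1 10 -1 14 -7 3 -4 9
j=3: v[3]=-6 ≤ 9 → i=2, swap v[2],v[3] → -5 -2 -6 11 1 10 -1 14 -7 3 -4 9
j=4: v[4]=1 ≤ 9 → i=3, swap v[3],v[4] → -5 -2 -6 1 11 10 -1 14 -7 3 -4 9
j=5: v[5]=10 > 9 → no swap
j=6: v[6]=-1 ≤ 9 → i=4, swap v[4],v[6] → -5 -2 -6 1 -1 10 11 14 -7 3 -4 9
j=7: v[7]=14 > 9 → no swap
j=8: v[8]=-7 ≤ 9 → i=5, swap v[5],v[8] → -5 -2 -6 1 -1 -7 11 14 10 3 -4 9
j=9: v[9]=3 ≤ 9 → i=6, swap v[6],v[9] → -5 -2 -6 1 -1 -7 3 14 10 11 -4 9
j=10: v[10]=-4 ≤ 9 → i=7, swap v[7],v[10] → -5 -2 -6 1 -1 -7 3 -4 10 11 14 9
final swap v[8],v[11] → -5 -2 -6 1 -1 -7 3 -4 9 11 14 10; return 8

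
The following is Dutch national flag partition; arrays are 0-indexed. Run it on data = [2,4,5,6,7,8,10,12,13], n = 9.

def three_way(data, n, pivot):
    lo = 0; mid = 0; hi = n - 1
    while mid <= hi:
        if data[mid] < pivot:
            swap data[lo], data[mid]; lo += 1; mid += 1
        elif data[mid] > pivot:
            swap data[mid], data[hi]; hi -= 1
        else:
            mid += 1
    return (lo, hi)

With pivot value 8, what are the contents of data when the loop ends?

lo=0 mid=0 hi=8
2<8: swap(0,0), lo=1 mid=1 ⇒ [2,4,5,6,7,8,10,12,13]
4<8: swap(1,1), lo=2 mid=2 ⇒ [2,4,5,6,7,8,10,12,13]
5<8: swap(2,2), lo=3 mid=3 ⇒ [2,4,5,6,7,8,10,12,13]
6<8: swap(3,3), lo=4 mid=4 ⇒ [2,4,5,6,7,8,10,12,13]
7<8: swap(4,4), lo=5 mid=5 ⇒ [2,4,5,6,7,8,10,12,13]
8=8: mid=6
10>8: swap(6,8), hi=7 ⇒ [2,4,5,6,7,8,13,12,10]
13>8: swap(6,7), hi=6 ⇒ [2,4,5,6,7,8,12,13,10]
12>8: swap(6,6), hi=5 ⇒ [2,4,5,6,7,8,12,13,10]
done. lo=5 hi=5; data=[2,4,5,6,7,8,12,13,10]

[2,4,5,6,7,8,12,13,10]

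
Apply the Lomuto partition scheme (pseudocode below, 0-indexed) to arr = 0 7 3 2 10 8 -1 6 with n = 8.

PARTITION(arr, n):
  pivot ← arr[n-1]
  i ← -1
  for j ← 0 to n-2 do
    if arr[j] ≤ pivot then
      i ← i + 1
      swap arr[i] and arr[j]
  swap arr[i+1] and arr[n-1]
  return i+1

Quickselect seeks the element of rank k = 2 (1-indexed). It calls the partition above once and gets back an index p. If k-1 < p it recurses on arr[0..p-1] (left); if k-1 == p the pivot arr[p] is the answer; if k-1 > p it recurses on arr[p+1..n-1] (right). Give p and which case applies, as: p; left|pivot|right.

4; left

pivot = arr[7] = 6; i = -1
j=0: arr[0]=0 ≤ 6 → i=0, swap arr[0],arr[0] (no change) → 0 7 3 2 10 8 -1 6
j=1: arr[1]=7 > 6 → no swap
j=2: arr[2]=3 ≤ 6 → i=1, swap arr[1],arr[2] → 0 3 7 2 10 8 -1 6
j=3: arr[3]=2 ≤ 6 → i=2, swap arr[2],arr[3] → 0 3 2 7 10 8 -1 6
j=4: arr[4]=10 > 6 → no swap
j=5: arr[5]=8 > 6 → no swap
j=6: arr[6]=-1 ≤ 6 → i=3, swap arr[3],arr[6] → 0 3 2 -1 10 8 7 6
final swap arr[4],arr[7] → 0 3 2 -1 6 8 7 10; return 4
p = 4; k-1 = 1 < 4 ⇒ left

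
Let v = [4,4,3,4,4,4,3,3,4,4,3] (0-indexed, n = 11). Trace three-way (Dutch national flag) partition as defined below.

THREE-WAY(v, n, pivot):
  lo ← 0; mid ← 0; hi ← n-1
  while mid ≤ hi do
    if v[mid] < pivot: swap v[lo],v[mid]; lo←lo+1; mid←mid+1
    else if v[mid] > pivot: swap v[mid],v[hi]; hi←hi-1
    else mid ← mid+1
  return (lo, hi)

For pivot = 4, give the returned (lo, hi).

pivot = 4; lo=0, mid=0, hi=10
v[mid]=4=4: mid=1
v[mid]=4=4: mid=2
v[mid]=3<4: swap v[0],v[2]; lo=1,mid=3 → [3,4,4,4,4,4,3,3,4,4,3]
v[mid]=4=4: mid=4
v[mid]=4=4: mid=5
v[mid]=4=4: mid=6
v[mid]=3<4: swap v[1],v[6]; lo=2,mid=7 → [3,3,4,4,4,4,4,3,4,4,3]
v[mid]=3<4: swap v[2],v[7]; lo=3,mid=8 → [3,3,3,4,4,4,4,4,4,4,3]
v[mid]=4=4: mid=9
v[mid]=4=4: mid=10
v[mid]=3<4: swap v[3],v[10]; lo=4,mid=11 → [3,3,3,3,4,4,4,4,4,4,4]
end: lo=4, hi=10; v = [3,3,3,3,4,4,4,4,4,4,4]

(4, 10)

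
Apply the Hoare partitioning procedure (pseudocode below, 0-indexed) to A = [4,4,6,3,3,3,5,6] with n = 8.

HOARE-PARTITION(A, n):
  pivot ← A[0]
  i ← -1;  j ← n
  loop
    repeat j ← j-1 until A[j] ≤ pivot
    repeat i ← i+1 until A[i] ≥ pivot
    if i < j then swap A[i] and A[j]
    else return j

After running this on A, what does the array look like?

pivot = A[0] = 4; i = -1, j = 8
j→5 (A[5]=3≤4), i→0 (A[0]=4≥4); i<j, swap → [3,4,6,3,3,4,5,6]
j→4 (A[4]=3≤4), i→1 (A[1]=4≥4); i<j, swap → [3,3,6,3,4,4,5,6]
j→3 (A[3]=3≤4), i→2 (A[2]=6≥4); i<j, swap → [3,3,3,6,4,4,5,6]
j→2, i→3; i≥j, return j=2. A = [3,3,3,6,4,4,5,6]

[3,3,3,6,4,4,5,6]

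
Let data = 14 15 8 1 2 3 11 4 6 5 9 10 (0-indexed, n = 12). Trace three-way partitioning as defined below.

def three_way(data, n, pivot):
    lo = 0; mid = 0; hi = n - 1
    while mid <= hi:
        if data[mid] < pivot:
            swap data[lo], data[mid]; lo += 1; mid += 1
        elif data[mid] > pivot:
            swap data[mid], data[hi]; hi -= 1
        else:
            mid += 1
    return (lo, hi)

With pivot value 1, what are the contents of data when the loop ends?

pivot = 1; lo=0, mid=0, hi=11
data[mid]=14>1: swap data[0],data[11]; hi=10 → 10 15 8 1 2 3 11 4 6 5 9 14
data[mid]=10>1: swap data[0],data[10]; hi=9 → 9 15 8 1 2 3 11 4 6 5 10 14
data[mid]=9>1: swap data[0],data[9]; hi=8 → 5 15 8 1 2 3 11 4 6 9 10 14
data[mid]=5>1: swap data[0],data[8]; hi=7 → 6 15 8 1 2 3 11 4 5 9 10 14
data[mid]=6>1: swap data[0],data[7]; hi=6 → 4 15 8 1 2 3 11 6 5 9 10 14
data[mid]=4>1: swap data[0],data[6]; hi=5 → 11 15 8 1 2 3 4 6 5 9 10 14
data[mid]=11>1: swap data[0],data[5]; hi=4 → 3 15 8 1 2 11 4 6 5 9 10 14
data[mid]=3>1: swap data[0],data[4]; hi=3 → 2 15 8 1 3 11 4 6 5 9 10 14
data[mid]=2>1: swap data[0],data[3]; hi=2 → 1 15 8 2 3 11 4 6 5 9 10 14
data[mid]=1=1: mid=1
data[mid]=15>1: swap data[1],data[2]; hi=1 → 1 8 15 2 3 11 4 6 5 9 10 14
data[mid]=8>1: swap data[1],data[1]; hi=0 → 1 8 15 2 3 11 4 6 5 9 10 14
end: lo=0, hi=0; data = 1 8 15 2 3 11 4 6 5 9 10 14

1 8 15 2 3 11 4 6 5 9 10 14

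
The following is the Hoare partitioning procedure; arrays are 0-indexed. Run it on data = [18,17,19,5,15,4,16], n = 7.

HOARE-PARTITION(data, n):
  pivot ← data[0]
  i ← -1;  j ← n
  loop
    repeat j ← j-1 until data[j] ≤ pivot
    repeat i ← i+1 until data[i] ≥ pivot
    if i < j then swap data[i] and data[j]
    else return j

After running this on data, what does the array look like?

pivot=18
j stops at 6 (16), i stops at 0 (18); swap ⇒ [16,17,19,5,15,4,18]
j stops at 5 (4), i stops at 2 (19); swap ⇒ [16,17,4,5,15,19,18]
j stops at 4, i stops at 5; i≥j ⇒ return 4. data=[16,17,4,5,15,19,18]

[16,17,4,5,15,19,18]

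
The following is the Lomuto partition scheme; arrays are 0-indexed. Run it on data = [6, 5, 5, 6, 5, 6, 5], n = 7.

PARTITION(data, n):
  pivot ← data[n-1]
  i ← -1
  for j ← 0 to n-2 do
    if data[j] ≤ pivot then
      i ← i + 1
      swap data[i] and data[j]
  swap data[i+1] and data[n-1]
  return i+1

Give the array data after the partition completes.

[5, 5, 5, 5, 6, 6, 6]

pivot=5, i=-1
j=0: 6>5, skip
j=1: 5≤5, i=0, swap(0,1) ⇒ [5, 6, 5, 6, 5, 6, 5]
j=2: 5≤5, i=1, swap(1,2) ⇒ [5, 5, 6, 6, 5, 6, 5]
j=3: 6>5, skip
j=4: 5≤5, i=2, swap(2,4) ⇒ [5, 5, 5, 6, 6, 6, 5]
j=5: 6>5, skip
swap(3,6) ⇒ [5, 5, 5, 5, 6, 6, 6]; return 3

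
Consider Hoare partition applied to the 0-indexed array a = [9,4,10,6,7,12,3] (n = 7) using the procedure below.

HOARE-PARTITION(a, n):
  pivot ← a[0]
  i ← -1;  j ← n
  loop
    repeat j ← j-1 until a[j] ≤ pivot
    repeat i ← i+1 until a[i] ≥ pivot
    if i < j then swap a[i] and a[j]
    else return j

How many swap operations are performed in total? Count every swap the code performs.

pivot = a[0] = 9; i = -1, j = 7
j→6 (a[6]=3≤9), i→0 (a[0]=9≥9); i<j, swap → [3,4,10,6,7,12,9]
j→4 (a[4]=7≤9), i→2 (a[2]=10≥9); i<j, swap → [3,4,7,6,10,12,9]
j→3, i→4; i≥j, return j=3. a = [3,4,7,6,10,12,9]

2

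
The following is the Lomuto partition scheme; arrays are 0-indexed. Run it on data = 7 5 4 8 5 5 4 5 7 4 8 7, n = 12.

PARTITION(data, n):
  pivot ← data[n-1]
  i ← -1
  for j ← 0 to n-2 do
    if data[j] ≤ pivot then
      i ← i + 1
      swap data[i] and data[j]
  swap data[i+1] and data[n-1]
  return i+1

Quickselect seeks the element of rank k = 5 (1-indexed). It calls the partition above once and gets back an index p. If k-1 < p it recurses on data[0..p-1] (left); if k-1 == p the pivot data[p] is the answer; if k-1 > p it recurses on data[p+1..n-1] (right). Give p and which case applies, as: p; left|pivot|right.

9; left

pivot=7, i=-1
j=0: 7≤7, i=0, swap(0,0) ⇒ 7 5 4 8 5 5 4 5 7 4 8 7
j=1: 5≤7, i=1, swap(1,1) ⇒ 7 5 4 8 5 5 4 5 7 4 8 7
j=2: 4≤7, i=2, swap(2,2) ⇒ 7 5 4 8 5 5 4 5 7 4 8 7
j=3: 8>7, skip
j=4: 5≤7, i=3, swap(3,4) ⇒ 7 5 4 5 8 5 4 5 7 4 8 7
j=5: 5≤7, i=4, swap(4,5) ⇒ 7 5 4 5 5 8 4 5 7 4 8 7
j=6: 4≤7, i=5, swap(5,6) ⇒ 7 5 4 5 5 4 8 5 7 4 8 7
j=7: 5≤7, i=6, swap(6,7) ⇒ 7 5 4 5 5 4 5 8 7 4 8 7
j=8: 7≤7, i=7, swap(7,8) ⇒ 7 5 4 5 5 4 5 7 8 4 8 7
j=9: 4≤7, i=8, swap(8,9) ⇒ 7 5 4 5 5 4 5 7 4 8 8 7
j=10: 8>7, skip
swap(9,11) ⇒ 7 5 4 5 5 4 5 7 4 7 8 8; return 9
p = 9; k-1 = 4 < 9 ⇒ left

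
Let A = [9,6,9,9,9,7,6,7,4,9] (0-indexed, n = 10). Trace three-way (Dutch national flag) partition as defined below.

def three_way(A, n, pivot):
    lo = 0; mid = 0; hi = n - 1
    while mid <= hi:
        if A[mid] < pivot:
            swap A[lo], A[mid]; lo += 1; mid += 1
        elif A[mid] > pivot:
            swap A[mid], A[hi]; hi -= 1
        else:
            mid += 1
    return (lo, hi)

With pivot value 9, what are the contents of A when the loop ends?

[6,7,6,7,4,9,9,9,9,9]

pivot = 9; lo=0, mid=0, hi=9
A[mid]=9=9: mid=1
A[mid]=6<9: swap A[0],A[1]; lo=1,mid=2 → [6,9,9,9,9,7,6,7,4,9]
A[mid]=9=9: mid=3
A[mid]=9=9: mid=4
A[mid]=9=9: mid=5
A[mid]=7<9: swap A[1],A[5]; lo=2,mid=6 → [6,7,9,9,9,9,6,7,4,9]
A[mid]=6<9: swap A[2],A[6]; lo=3,mid=7 → [6,7,6,9,9,9,9,7,4,9]
A[mid]=7<9: swap A[3],A[7]; lo=4,mid=8 → [6,7,6,7,9,9,9,9,4,9]
A[mid]=4<9: swap A[4],A[8]; lo=5,mid=9 → [6,7,6,7,4,9,9,9,9,9]
A[mid]=9=9: mid=10
end: lo=5, hi=9; A = [6,7,6,7,4,9,9,9,9,9]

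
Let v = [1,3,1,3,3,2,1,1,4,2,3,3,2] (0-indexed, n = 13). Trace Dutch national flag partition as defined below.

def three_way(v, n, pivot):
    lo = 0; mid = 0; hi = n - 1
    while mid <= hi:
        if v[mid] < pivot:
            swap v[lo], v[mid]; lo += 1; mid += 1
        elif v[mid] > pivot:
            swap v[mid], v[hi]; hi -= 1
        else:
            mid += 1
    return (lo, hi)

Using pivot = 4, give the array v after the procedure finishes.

[1,3,1,3,3,2,1,1,2,3,3,2,4]

lo=0 mid=0 hi=12
1<4: swap(0,0), lo=1 mid=1 ⇒ [1,3,1,3,3,2,1,1,4,2,3,3,2]
3<4: swap(1,1), lo=2 mid=2 ⇒ [1,3,1,3,3,2,1,1,4,2,3,3,2]
1<4: swap(2,2), lo=3 mid=3 ⇒ [1,3,1,3,3,2,1,1,4,2,3,3,2]
3<4: swap(3,3), lo=4 mid=4 ⇒ [1,3,1,3,3,2,1,1,4,2,3,3,2]
3<4: swap(4,4), lo=5 mid=5 ⇒ [1,3,1,3,3,2,1,1,4,2,3,3,2]
2<4: swap(5,5), lo=6 mid=6 ⇒ [1,3,1,3,3,2,1,1,4,2,3,3,2]
1<4: swap(6,6), lo=7 mid=7 ⇒ [1,3,1,3,3,2,1,1,4,2,3,3,2]
1<4: swap(7,7), lo=8 mid=8 ⇒ [1,3,1,3,3,2,1,1,4,2,3,3,2]
4=4: mid=9
2<4: swap(8,9), lo=9 mid=10 ⇒ [1,3,1,3,3,2,1,1,2,4,3,3,2]
3<4: swap(9,10), lo=10 mid=11 ⇒ [1,3,1,3,3,2,1,1,2,3,4,3,2]
3<4: swap(10,11), lo=11 mid=12 ⇒ [1,3,1,3,3,2,1,1,2,3,3,4,2]
2<4: swap(11,12), lo=12 mid=13 ⇒ [1,3,1,3,3,2,1,1,2,3,3,2,4]
done. lo=12 hi=12; v=[1,3,1,3,3,2,1,1,2,3,3,2,4]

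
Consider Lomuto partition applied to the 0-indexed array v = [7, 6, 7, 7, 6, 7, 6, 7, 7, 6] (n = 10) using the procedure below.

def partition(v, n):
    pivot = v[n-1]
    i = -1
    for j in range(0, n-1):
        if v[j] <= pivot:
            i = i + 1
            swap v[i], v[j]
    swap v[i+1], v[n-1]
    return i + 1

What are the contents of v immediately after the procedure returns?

[6, 6, 6, 6, 7, 7, 7, 7, 7, 7]

pivot = v[9] = 6; i = -1
j=0: v[0]=7 > 6 → no swap
j=1: v[1]=6 ≤ 6 → i=0, swap v[0],v[1] → [6, 7, 7, 7, 6, 7, 6, 7, 7, 6]
j=2: v[2]=7 > 6 → no swap
j=3: v[3]=7 > 6 → no swap
j=4: v[4]=6 ≤ 6 → i=1, swap v[1],v[4] → [6, 6, 7, 7, 7, 7, 6, 7, 7, 6]
j=5: v[5]=7 > 6 → no swap
j=6: v[6]=6 ≤ 6 → i=2, swap v[2],v[6] → [6, 6, 6, 7, 7, 7, 7, 7, 7, 6]
j=7: v[7]=7 > 6 → no swap
j=8: v[8]=7 > 6 → no swap
final swap v[3],v[9] → [6, 6, 6, 6, 7, 7, 7, 7, 7, 7]; return 3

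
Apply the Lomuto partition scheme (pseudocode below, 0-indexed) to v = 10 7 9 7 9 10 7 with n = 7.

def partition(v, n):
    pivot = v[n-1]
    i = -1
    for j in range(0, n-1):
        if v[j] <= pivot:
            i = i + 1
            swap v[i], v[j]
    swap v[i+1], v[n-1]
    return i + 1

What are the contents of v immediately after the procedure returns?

7 7 7 10 9 10 9

pivot=7, i=-1
j=0: 10>7, skip
j=1: 7≤7, i=0, swap(0,1) ⇒ 7 10 9 7 9 10 7
j=2: 9>7, skip
j=3: 7≤7, i=1, swap(1,3) ⇒ 7 7 9 10 9 10 7
j=4: 9>7, skip
j=5: 10>7, skip
swap(2,6) ⇒ 7 7 7 10 9 10 9; return 2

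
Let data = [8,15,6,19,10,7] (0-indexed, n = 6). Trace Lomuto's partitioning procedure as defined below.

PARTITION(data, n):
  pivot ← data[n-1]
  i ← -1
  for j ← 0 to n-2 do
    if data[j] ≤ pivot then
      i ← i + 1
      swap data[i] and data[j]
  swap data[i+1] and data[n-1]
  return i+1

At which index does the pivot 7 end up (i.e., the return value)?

1

pivot=7, i=-1
j=0: 8>7, skip
j=1: 15>7, skip
j=2: 6≤7, i=0, swap(0,2) ⇒ [6,15,8,19,10,7]
j=3: 19>7, skip
j=4: 10>7, skip
swap(1,5) ⇒ [6,7,8,19,10,15]; return 1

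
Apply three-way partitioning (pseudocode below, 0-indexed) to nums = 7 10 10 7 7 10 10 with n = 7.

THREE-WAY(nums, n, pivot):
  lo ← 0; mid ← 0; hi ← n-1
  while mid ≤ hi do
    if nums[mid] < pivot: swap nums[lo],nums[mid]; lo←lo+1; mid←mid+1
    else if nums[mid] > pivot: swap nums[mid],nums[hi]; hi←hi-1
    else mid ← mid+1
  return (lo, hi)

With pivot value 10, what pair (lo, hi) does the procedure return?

(3, 6)

pivot = 10; lo=0, mid=0, hi=6
nums[mid]=7<10: swap nums[0],nums[0]; lo=1,mid=1 → 7 10 10 7 7 10 10
nums[mid]=10=10: mid=2
nums[mid]=10=10: mid=3
nums[mid]=7<10: swap nums[1],nums[3]; lo=2,mid=4 → 7 7 10 10 7 10 10
nums[mid]=7<10: swap nums[2],nums[4]; lo=3,mid=5 → 7 7 7 10 10 10 10
nums[mid]=10=10: mid=6
nums[mid]=10=10: mid=7
end: lo=3, hi=6; nums = 7 7 7 10 10 10 10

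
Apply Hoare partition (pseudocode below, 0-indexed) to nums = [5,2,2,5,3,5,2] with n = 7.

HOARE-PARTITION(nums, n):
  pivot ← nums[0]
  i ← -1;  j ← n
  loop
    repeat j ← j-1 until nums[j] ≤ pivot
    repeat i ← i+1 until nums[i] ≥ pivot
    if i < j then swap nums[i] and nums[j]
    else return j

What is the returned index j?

4

pivot = nums[0] = 5; i = -1, j = 7
j→6 (nums[6]=2≤5), i→0 (nums[0]=5≥5); i<j, swap → [2,2,2,5,3,5,5]
j→5 (nums[5]=5≤5), i→3 (nums[3]=5≥5); i<j, swap → [2,2,2,5,3,5,5]
j→4, i→5; i≥j, return j=4. nums = [2,2,2,5,3,5,5]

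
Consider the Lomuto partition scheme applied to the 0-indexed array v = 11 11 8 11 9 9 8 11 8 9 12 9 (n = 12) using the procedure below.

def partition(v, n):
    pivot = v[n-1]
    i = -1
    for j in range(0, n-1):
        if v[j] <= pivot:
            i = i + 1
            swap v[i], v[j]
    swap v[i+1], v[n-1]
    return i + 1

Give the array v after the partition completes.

pivot=9, i=-1
j=0: 11>9, skip
j=1: 11>9, skip
j=2: 8≤9, i=0, swap(0,2) ⇒ 8 11 11 11 9 9 8 11 8 9 12 9
j=3: 11>9, skip
j=4: 9≤9, i=1, swap(1,4) ⇒ 8 9 11 11 11 9 8 11 8 9 12 9
j=5: 9≤9, i=2, swap(2,5) ⇒ 8 9 9 11 11 11 8 11 8 9 12 9
j=6: 8≤9, i=3, swap(3,6) ⇒ 8 9 9 8 11 11 11 11 8 9 12 9
j=7: 11>9, skip
j=8: 8≤9, i=4, swap(4,8) ⇒ 8 9 9 8 8 11 11 11 11 9 12 9
j=9: 9≤9, i=5, swap(5,9) ⇒ 8 9 9 8 8 9 11 11 11 11 12 9
j=10: 12>9, skip
swap(6,11) ⇒ 8 9 9 8 8 9 9 11 11 11 12 11; return 6

8 9 9 8 8 9 9 11 11 11 12 11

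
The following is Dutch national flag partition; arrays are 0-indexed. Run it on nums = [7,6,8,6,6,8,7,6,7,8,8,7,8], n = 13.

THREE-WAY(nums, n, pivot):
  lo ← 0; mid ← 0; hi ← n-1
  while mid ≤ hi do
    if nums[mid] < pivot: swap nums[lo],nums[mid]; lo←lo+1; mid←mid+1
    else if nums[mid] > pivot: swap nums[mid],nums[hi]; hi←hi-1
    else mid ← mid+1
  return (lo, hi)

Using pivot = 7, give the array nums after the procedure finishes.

[6,6,6,6,7,7,7,7,8,8,8,8,8]

pivot = 7; lo=0, mid=0, hi=12
nums[mid]=7=7: mid=1
nums[mid]=6<7: swap nums[0],nums[1]; lo=1,mid=2 → [6,7,8,6,6,8,7,6,7,8,8,7,8]
nums[mid]=8>7: swap nums[2],nums[12]; hi=11 → [6,7,8,6,6,8,7,6,7,8,8,7,8]
nums[mid]=8>7: swap nums[2],nums[11]; hi=10 → [6,7,7,6,6,8,7,6,7,8,8,8,8]
nums[mid]=7=7: mid=3
nums[mid]=6<7: swap nums[1],nums[3]; lo=2,mid=4 → [6,6,7,7,6,8,7,6,7,8,8,8,8]
nums[mid]=6<7: swap nums[2],nums[4]; lo=3,mid=5 → [6,6,6,7,7,8,7,6,7,8,8,8,8]
nums[mid]=8>7: swap nums[5],nums[10]; hi=9 → [6,6,6,7,7,8,7,6,7,8,8,8,8]
nums[mid]=8>7: swap nums[5],nums[9]; hi=8 → [6,6,6,7,7,8,7,6,7,8,8,8,8]
nums[mid]=8>7: swap nums[5],nums[8]; hi=7 → [6,6,6,7,7,7,7,6,8,8,8,8,8]
nums[mid]=7=7: mid=6
nums[mid]=7=7: mid=7
nums[mid]=6<7: swap nums[3],nums[7]; lo=4,mid=8 → [6,6,6,6,7,7,7,7,8,8,8,8,8]
end: lo=4, hi=7; nums = [6,6,6,6,7,7,7,7,8,8,8,8,8]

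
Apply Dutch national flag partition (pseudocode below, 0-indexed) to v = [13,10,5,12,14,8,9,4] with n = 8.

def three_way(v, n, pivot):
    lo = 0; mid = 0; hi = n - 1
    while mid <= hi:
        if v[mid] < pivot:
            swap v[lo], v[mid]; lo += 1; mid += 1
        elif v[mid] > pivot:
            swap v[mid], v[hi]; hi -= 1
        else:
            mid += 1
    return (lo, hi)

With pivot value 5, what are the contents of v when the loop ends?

[4,5,12,14,8,9,10,13]

lo=0 mid=0 hi=7
13>5: swap(0,7), hi=6 ⇒ [4,10,5,12,14,8,9,13]
4<5: swap(0,0), lo=1 mid=1 ⇒ [4,10,5,12,14,8,9,13]
10>5: swap(1,6), hi=5 ⇒ [4,9,5,12,14,8,10,13]
9>5: swap(1,5), hi=4 ⇒ [4,8,5,12,14,9,10,13]
8>5: swap(1,4), hi=3 ⇒ [4,14,5,12,8,9,10,13]
14>5: swap(1,3), hi=2 ⇒ [4,12,5,14,8,9,10,13]
12>5: swap(1,2), hi=1 ⇒ [4,5,12,14,8,9,10,13]
5=5: mid=2
done. lo=1 hi=1; v=[4,5,12,14,8,9,10,13]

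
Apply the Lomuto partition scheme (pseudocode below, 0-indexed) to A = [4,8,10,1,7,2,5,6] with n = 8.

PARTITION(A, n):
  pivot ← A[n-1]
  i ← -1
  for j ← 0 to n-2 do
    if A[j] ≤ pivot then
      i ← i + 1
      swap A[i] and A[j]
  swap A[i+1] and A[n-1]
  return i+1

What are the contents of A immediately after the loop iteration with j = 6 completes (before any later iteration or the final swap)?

pivot = A[7] = 6; i = -1
j=0: A[0]=4 ≤ 6 → i=0, swap A[0],A[0] (no change) → [4,8,10,1,7,2,5,6]
j=1: A[1]=8 > 6 → no swap
j=2: A[2]=10 > 6 → no swap
j=3: A[3]=1 ≤ 6 → i=1, swap A[1],A[3] → [4,1,10,8,7,2,5,6]
j=4: A[4]=7 > 6 → no swap
j=5: A[5]=2 ≤ 6 → i=2, swap A[2],A[5] → [4,1,2,8,7,10,5,6]
j=6: A[6]=5 ≤ 6 → i=3, swap A[3],A[6] → [4,1,2,5,7,10,8,6]
(after j=6) A = [4,1,2,5,7,10,8,6]

[4,1,2,5,7,10,8,6]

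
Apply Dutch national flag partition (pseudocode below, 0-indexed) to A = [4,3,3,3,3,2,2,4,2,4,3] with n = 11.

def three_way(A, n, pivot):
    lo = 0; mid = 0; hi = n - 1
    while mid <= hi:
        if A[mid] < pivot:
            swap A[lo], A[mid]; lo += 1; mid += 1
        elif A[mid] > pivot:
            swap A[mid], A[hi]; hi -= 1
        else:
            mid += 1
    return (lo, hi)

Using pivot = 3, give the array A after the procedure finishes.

lo=0 mid=0 hi=10
4>3: swap(0,10), hi=9 ⇒ [3,3,3,3,3,2,2,4,2,4,4]
3=3: mid=1
3=3: mid=2
3=3: mid=3
3=3: mid=4
3=3: mid=5
2<3: swap(0,5), lo=1 mid=6 ⇒ [2,3,3,3,3,3,2,4,2,4,4]
2<3: swap(1,6), lo=2 mid=7 ⇒ [2,2,3,3,3,3,3,4,2,4,4]
4>3: swap(7,9), hi=8 ⇒ [2,2,3,3,3,3,3,4,2,4,4]
4>3: swap(7,8), hi=7 ⇒ [2,2,3,3,3,3,3,2,4,4,4]
2<3: swap(2,7), lo=3 mid=8 ⇒ [2,2,2,3,3,3,3,3,4,4,4]
done. lo=3 hi=7; A=[2,2,2,3,3,3,3,3,4,4,4]

[2,2,2,3,3,3,3,3,4,4,4]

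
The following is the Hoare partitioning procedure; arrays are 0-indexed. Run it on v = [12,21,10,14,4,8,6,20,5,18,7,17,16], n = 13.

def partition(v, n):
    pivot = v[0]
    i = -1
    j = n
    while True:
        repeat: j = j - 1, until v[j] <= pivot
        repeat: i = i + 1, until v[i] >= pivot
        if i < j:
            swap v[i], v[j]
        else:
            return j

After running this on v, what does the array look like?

[7,5,10,6,4,8,14,20,21,18,12,17,16]

pivot=12
j stops at 10 (7), i stops at 0 (12); swap ⇒ [7,21,10,14,4,8,6,20,5,18,12,17,16]
j stops at 8 (5), i stops at 1 (21); swap ⇒ [7,5,10,14,4,8,6,20,21,18,12,17,16]
j stops at 6 (6), i stops at 3 (14); swap ⇒ [7,5,10,6,4,8,14,20,21,18,12,17,16]
j stops at 5, i stops at 6; i≥j ⇒ return 5. v=[7,5,10,6,4,8,14,20,21,18,12,17,16]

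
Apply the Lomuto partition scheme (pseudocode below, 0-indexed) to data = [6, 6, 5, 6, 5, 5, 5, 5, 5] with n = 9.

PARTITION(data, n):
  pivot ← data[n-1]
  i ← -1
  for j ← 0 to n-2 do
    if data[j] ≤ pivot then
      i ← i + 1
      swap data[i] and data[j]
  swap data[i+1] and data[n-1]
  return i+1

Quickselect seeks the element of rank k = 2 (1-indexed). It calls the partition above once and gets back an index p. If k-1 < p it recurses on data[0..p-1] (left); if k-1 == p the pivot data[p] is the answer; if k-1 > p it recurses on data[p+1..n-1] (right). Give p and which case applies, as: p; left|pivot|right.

pivot = data[8] = 5; i = -1
j=0: data[0]=6 > 5 → no swap
j=1: data[1]=6 > 5 → no swap
j=2: data[2]=5 ≤ 5 → i=0, swap data[0],data[2] → [5, 6, 6, 6, 5, 5, 5, 5, 5]
j=3: data[3]=6 > 5 → no swap
j=4: data[4]=5 ≤ 5 → i=1, swap data[1],data[4] → [5, 5, 6, 6, 6, 5, 5, 5, 5]
j=5: data[5]=5 ≤ 5 → i=2, swap data[2],data[5] → [5, 5, 5, 6, 6, 6, 5, 5, 5]
j=6: data[6]=5 ≤ 5 → i=3, swap data[3],data[6] → [5, 5, 5, 5, 6, 6, 6, 5, 5]
j=7: data[7]=5 ≤ 5 → i=4, swap data[4],data[7] → [5, 5, 5, 5, 5, 6, 6, 6, 5]
final swap data[5],data[8] → [5, 5, 5, 5, 5, 5, 6, 6, 6]; return 5
p = 5; k-1 = 1 < 5 ⇒ left

5; left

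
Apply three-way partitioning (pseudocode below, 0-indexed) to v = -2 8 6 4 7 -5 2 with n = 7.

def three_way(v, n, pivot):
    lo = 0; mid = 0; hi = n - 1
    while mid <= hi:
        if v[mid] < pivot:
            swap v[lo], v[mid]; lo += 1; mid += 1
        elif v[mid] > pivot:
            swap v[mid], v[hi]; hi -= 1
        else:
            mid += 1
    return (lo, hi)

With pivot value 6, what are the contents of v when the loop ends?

pivot = 6; lo=0, mid=0, hi=6
v[mid]=-2<6: swap v[0],v[0]; lo=1,mid=1 → -2 8 6 4 7 -5 2
v[mid]=8>6: swap v[1],v[6]; hi=5 → -2 2 6 4 7 -5 8
v[mid]=2<6: swap v[1],v[1]; lo=2,mid=2 → -2 2 6 4 7 -5 8
v[mid]=6=6: mid=3
v[mid]=4<6: swap v[2],v[3]; lo=3,mid=4 → -2 2 4 6 7 -5 8
v[mid]=7>6: swap v[4],v[5]; hi=4 → -2 2 4 6 -5 7 8
v[mid]=-5<6: swap v[3],v[4]; lo=4,mid=5 → -2 2 4 -5 6 7 8
end: lo=4, hi=4; v = -2 2 4 -5 6 7 8

-2 2 4 -5 6 7 8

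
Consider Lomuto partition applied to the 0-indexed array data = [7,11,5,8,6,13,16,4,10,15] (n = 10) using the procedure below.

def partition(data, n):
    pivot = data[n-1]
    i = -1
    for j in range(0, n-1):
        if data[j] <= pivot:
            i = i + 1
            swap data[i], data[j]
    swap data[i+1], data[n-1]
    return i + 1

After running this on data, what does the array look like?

pivot = data[9] = 15; i = -1
j=0: data[0]=7 ≤ 15 → i=0, swap data[0],data[0] (no change) → [7,11,5,8,6,13,16,4,10,15]
j=1: data[1]=11 ≤ 15 → i=1, swap data[1],data[1] (no change) → [7,11,5,8,6,13,16,4,10,15]
j=2: data[2]=5 ≤ 15 → i=2, swap data[2],data[2] (no change) → [7,11,5,8,6,13,16,4,10,15]
j=3: data[3]=8 ≤ 15 → i=3, swap data[3],data[3] (no change) → [7,11,5,8,6,13,16,4,10,15]
j=4: data[4]=6 ≤ 15 → i=4, swap data[4],data[4] (no change) → [7,11,5,8,6,13,16,4,10,15]
j=5: data[5]=13 ≤ 15 → i=5, swap data[5],data[5] (no change) → [7,11,5,8,6,13,16,4,10,15]
j=6: data[6]=16 > 15 → no swap
j=7: data[7]=4 ≤ 15 → i=6, swap data[6],data[7] → [7,11,5,8,6,13,4,16,10,15]
j=8: data[8]=10 ≤ 15 → i=7, swap data[7],data[8] → [7,11,5,8,6,13,4,10,16,15]
final swap data[8],data[9] → [7,11,5,8,6,13,4,10,15,16]; return 8

[7,11,5,8,6,13,4,10,15,16]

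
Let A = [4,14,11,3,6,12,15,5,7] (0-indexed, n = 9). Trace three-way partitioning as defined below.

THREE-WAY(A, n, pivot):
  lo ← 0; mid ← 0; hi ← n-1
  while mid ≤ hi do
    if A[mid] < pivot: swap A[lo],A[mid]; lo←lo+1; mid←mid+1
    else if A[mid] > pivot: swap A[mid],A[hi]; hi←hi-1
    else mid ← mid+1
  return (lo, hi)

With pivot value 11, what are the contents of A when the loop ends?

[4,7,3,6,5,11,15,12,14]

pivot = 11; lo=0, mid=0, hi=8
A[mid]=4<11: swap A[0],A[0]; lo=1,mid=1 → [4,14,11,3,6,12,15,5,7]
A[mid]=14>11: swap A[1],A[8]; hi=7 → [4,7,11,3,6,12,15,5,14]
A[mid]=7<11: swap A[1],A[1]; lo=2,mid=2 → [4,7,11,3,6,12,15,5,14]
A[mid]=11=11: mid=3
A[mid]=3<11: swap A[2],A[3]; lo=3,mid=4 → [4,7,3,11,6,12,15,5,14]
A[mid]=6<11: swap A[3],A[4]; lo=4,mid=5 → [4,7,3,6,11,12,15,5,14]
A[mid]=12>11: swap A[5],A[7]; hi=6 → [4,7,3,6,11,5,15,12,14]
A[mid]=5<11: swap A[4],A[5]; lo=5,mid=6 → [4,7,3,6,5,11,15,12,14]
A[mid]=15>11: swap A[6],A[6]; hi=5 → [4,7,3,6,5,11,15,12,14]
end: lo=5, hi=5; A = [4,7,3,6,5,11,15,12,14]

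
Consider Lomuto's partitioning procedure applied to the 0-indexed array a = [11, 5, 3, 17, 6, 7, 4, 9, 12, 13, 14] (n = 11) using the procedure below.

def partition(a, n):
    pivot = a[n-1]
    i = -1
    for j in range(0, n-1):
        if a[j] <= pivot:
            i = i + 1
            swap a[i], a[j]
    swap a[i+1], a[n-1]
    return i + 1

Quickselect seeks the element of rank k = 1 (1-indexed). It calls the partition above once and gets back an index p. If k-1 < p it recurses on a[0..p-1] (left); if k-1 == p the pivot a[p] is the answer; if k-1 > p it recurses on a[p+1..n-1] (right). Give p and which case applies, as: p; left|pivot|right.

9; left

pivot=14, i=-1
j=0: 11≤14, i=0, swap(0,0) ⇒ [11, 5, 3, 17, 6, 7, 4, 9, 12, 13, 14]
j=1: 5≤14, i=1, swap(1,1) ⇒ [11, 5, 3, 17, 6, 7, 4, 9, 12, 13, 14]
j=2: 3≤14, i=2, swap(2,2) ⇒ [11, 5, 3, 17, 6, 7, 4, 9, 12, 13, 14]
j=3: 17>14, skip
j=4: 6≤14, i=3, swap(3,4) ⇒ [11, 5, 3, 6, 17, 7, 4, 9, 12, 13, 14]
j=5: 7≤14, i=4, swap(4,5) ⇒ [11, 5, 3, 6, 7, 17, 4, 9, 12, 13, 14]
j=6: 4≤14, i=5, swap(5,6) ⇒ [11, 5, 3, 6, 7, 4, 17, 9, 12, 13, 14]
j=7: 9≤14, i=6, swap(6,7) ⇒ [11, 5, 3, 6, 7, 4, 9, 17, 12, 13, 14]
j=8: 12≤14, i=7, swap(7,8) ⇒ [11, 5, 3, 6, 7, 4, 9, 12, 17, 13, 14]
j=9: 13≤14, i=8, swap(8,9) ⇒ [11, 5, 3, 6, 7, 4, 9, 12, 13, 17, 14]
swap(9,10) ⇒ [11, 5, 3, 6, 7, 4, 9, 12, 13, 14, 17]; return 9
p = 9; k-1 = 0 < 9 ⇒ left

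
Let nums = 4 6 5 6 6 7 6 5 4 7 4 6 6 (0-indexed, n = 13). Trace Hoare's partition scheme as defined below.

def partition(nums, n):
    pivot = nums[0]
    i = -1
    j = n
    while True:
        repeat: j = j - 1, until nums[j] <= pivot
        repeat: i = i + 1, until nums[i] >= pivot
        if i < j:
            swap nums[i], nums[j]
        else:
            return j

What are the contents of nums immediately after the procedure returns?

4 4 5 6 6 7 6 5 6 7 4 6 6

pivot = nums[0] = 4; i = -1, j = 13
j→10 (nums[10]=4≤4), i→0 (nums[0]=4≥4); i<j, swap → 4 6 5 6 6 7 6 5 4 7 4 6 6
j→8 (nums[8]=4≤4), i→1 (nums[1]=6≥4); i<j, swap → 4 4 5 6 6 7 6 5 6 7 4 6 6
j→1, i→2; i≥j, return j=1. nums = 4 4 5 6 6 7 6 5 6 7 4 6 6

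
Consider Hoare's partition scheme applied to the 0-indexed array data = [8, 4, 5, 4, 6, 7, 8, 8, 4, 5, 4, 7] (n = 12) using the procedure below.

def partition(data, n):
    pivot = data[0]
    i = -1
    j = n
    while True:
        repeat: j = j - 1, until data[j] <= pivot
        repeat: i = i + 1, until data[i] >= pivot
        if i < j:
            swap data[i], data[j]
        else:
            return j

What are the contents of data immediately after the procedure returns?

pivot=8
j stops at 11 (7), i stops at 0 (8); swap ⇒ [7, 4, 5, 4, 6, 7, 8, 8, 4, 5, 4, 8]
j stops at 10 (4), i stops at 6 (8); swap ⇒ [7, 4, 5, 4, 6, 7, 4, 8, 4, 5, 8, 8]
j stops at 9 (5), i stops at 7 (8); swap ⇒ [7, 4, 5, 4, 6, 7, 4, 5, 4, 8, 8, 8]
j stops at 8, i stops at 9; i≥j ⇒ return 8. data=[7, 4, 5, 4, 6, 7, 4, 5, 4, 8, 8, 8]

[7, 4, 5, 4, 6, 7, 4, 5, 4, 8, 8, 8]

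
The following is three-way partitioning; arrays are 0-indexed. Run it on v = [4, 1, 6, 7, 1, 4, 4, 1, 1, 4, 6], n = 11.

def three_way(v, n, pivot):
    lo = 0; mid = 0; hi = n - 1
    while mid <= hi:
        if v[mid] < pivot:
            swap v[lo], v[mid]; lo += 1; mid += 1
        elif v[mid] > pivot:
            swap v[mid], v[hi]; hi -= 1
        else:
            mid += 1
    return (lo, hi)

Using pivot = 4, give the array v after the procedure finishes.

[1, 1, 1, 1, 4, 4, 4, 4, 7, 6, 6]

pivot = 4; lo=0, mid=0, hi=10
v[mid]=4=4: mid=1
v[mid]=1<4: swap v[0],v[1]; lo=1,mid=2 → [1, 4, 6, 7, 1, 4, 4, 1, 1, 4, 6]
v[mid]=6>4: swap v[2],v[10]; hi=9 → [1, 4, 6, 7, 1, 4, 4, 1, 1, 4, 6]
v[mid]=6>4: swap v[2],v[9]; hi=8 → [1, 4, 4, 7, 1, 4, 4, 1, 1, 6, 6]
v[mid]=4=4: mid=3
v[mid]=7>4: swap v[3],v[8]; hi=7 → [1, 4, 4, 1, 1, 4, 4, 1, 7, 6, 6]
v[mid]=1<4: swap v[1],v[3]; lo=2,mid=4 → [1, 1, 4, 4, 1, 4, 4, 1, 7, 6, 6]
v[mid]=1<4: swap v[2],v[4]; lo=3,mid=5 → [1, 1, 1, 4, 4, 4, 4, 1, 7, 6, 6]
v[mid]=4=4: mid=6
v[mid]=4=4: mid=7
v[mid]=1<4: swap v[3],v[7]; lo=4,mid=8 → [1, 1, 1, 1, 4, 4, 4, 4, 7, 6, 6]
end: lo=4, hi=7; v = [1, 1, 1, 1, 4, 4, 4, 4, 7, 6, 6]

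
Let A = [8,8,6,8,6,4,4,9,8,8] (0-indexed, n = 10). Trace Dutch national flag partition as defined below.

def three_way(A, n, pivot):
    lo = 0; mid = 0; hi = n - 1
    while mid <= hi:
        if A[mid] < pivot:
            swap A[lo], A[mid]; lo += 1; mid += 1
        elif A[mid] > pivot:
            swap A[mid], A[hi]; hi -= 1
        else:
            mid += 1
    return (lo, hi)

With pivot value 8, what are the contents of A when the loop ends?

[6,6,4,4,8,8,8,8,8,9]

pivot = 8; lo=0, mid=0, hi=9
A[mid]=8=8: mid=1
A[mid]=8=8: mid=2
A[mid]=6<8: swap A[0],A[2]; lo=1,mid=3 → [6,8,8,8,6,4,4,9,8,8]
A[mid]=8=8: mid=4
A[mid]=6<8: swap A[1],A[4]; lo=2,mid=5 → [6,6,8,8,8,4,4,9,8,8]
A[mid]=4<8: swap A[2],A[5]; lo=3,mid=6 → [6,6,4,8,8,8,4,9,8,8]
A[mid]=4<8: swap A[3],A[6]; lo=4,mid=7 → [6,6,4,4,8,8,8,9,8,8]
A[mid]=9>8: swap A[7],A[9]; hi=8 → [6,6,4,4,8,8,8,8,8,9]
A[mid]=8=8: mid=8
A[mid]=8=8: mid=9
end: lo=4, hi=8; A = [6,6,4,4,8,8,8,8,8,9]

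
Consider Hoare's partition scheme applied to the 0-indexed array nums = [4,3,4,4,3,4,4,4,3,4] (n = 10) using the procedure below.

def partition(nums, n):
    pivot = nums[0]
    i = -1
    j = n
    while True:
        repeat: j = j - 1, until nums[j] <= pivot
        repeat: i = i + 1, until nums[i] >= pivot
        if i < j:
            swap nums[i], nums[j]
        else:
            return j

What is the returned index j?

pivot = nums[0] = 4; i = -1, j = 10
j→9 (nums[9]=4≤4), i→0 (nums[0]=4≥4); i<j, swap → [4,3,4,4,3,4,4,4,3,4]
j→8 (nums[8]=3≤4), i→2 (nums[2]=4≥4); i<j, swap → [4,3,3,4,3,4,4,4,4,4]
j→7 (nums[7]=4≤4), i→3 (nums[3]=4≥4); i<j, swap → [4,3,3,4,3,4,4,4,4,4]
j→6 (nums[6]=4≤4), i→5 (nums[5]=4≥4); i<j, swap → [4,3,3,4,3,4,4,4,4,4]
j→5, i→6; i≥j, return j=5. nums = [4,3,3,4,3,4,4,4,4,4]

5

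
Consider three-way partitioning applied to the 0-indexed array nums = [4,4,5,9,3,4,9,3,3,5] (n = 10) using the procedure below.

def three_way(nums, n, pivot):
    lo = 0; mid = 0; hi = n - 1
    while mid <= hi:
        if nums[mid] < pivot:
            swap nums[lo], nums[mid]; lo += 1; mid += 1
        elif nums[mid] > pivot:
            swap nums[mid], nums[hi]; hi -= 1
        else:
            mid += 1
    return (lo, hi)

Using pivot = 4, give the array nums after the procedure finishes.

lo=0 mid=0 hi=9
4=4: mid=1
4=4: mid=2
5>4: swap(2,9), hi=8 ⇒ [4,4,5,9,3,4,9,3,3,5]
5>4: swap(2,8), hi=7 ⇒ [4,4,3,9,3,4,9,3,5,5]
3<4: swap(0,2), lo=1 mid=3 ⇒ [3,4,4,9,3,4,9,3,5,5]
9>4: swap(3,7), hi=6 ⇒ [3,4,4,3,3,4,9,9,5,5]
3<4: swap(1,3), lo=2 mid=4 ⇒ [3,3,4,4,3,4,9,9,5,5]
3<4: swap(2,4), lo=3 mid=5 ⇒ [3,3,3,4,4,4,9,9,5,5]
4=4: mid=6
9>4: swap(6,6), hi=5 ⇒ [3,3,3,4,4,4,9,9,5,5]
done. lo=3 hi=5; nums=[3,3,3,4,4,4,9,9,5,5]

[3,3,3,4,4,4,9,9,5,5]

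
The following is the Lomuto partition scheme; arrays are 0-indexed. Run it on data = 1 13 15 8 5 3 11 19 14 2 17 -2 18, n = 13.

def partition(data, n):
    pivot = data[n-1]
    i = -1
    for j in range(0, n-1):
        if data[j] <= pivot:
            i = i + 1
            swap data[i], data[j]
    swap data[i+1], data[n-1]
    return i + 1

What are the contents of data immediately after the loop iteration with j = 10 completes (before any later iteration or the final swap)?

pivot=18, i=-1
j=0: 1≤18, i=0, swap(0,0) ⇒ 1 13 15 8 5 3 11 19 14 2 17 -2 18
j=1: 13≤18, i=1, swap(1,1) ⇒ 1 13 15 8 5 3 11 19 14 2 17 -2 18
j=2: 15≤18, i=2, swap(2,2) ⇒ 1 13 15 8 5 3 11 19 14 2 17 -2 18
j=3: 8≤18, i=3, swap(3,3) ⇒ 1 13 15 8 5 3 11 19 14 2 17 -2 18
j=4: 5≤18, i=4, swap(4,4) ⇒ 1 13 15 8 5 3 11 19 14 2 17 -2 18
j=5: 3≤18, i=5, swap(5,5) ⇒ 1 13 15 8 5 3 11 19 14 2 17 -2 18
j=6: 11≤18, i=6, swap(6,6) ⇒ 1 13 15 8 5 3 11 19 14 2 17 -2 18
j=7: 19>18, skip
j=8: 14≤18, i=7, swap(7,8) ⇒ 1 13 15 8 5 3 11 14 19 2 17 -2 18
j=9: 2≤18, i=8, swap(8,9) ⇒ 1 13 15 8 5 3 11 14 2 19 17 -2 18
j=10: 17≤18, i=9, swap(9,10) ⇒ 1 13 15 8 5 3 11 14 2 17 19 -2 18
(after j=10) data = 1 13 15 8 5 3 11 14 2 17 19 -2 18

1 13 15 8 5 3 11 14 2 17 19 -2 18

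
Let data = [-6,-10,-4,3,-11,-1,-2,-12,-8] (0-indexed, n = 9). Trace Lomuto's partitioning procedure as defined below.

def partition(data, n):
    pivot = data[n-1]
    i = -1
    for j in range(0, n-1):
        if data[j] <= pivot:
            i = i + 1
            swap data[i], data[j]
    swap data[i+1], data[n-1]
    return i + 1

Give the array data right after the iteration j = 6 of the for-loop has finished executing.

[-10,-11,-4,3,-6,-1,-2,-12,-8]

pivot = data[8] = -8; i = -1
j=0: data[0]=-6 > -8 → no swap
j=1: data[1]=-10 ≤ -8 → i=0, swap data[0],data[1] → [-10,-6,-4,3,-11,-1,-2,-12,-8]
j=2: data[2]=-4 > -8 → no swap
j=3: data[3]=3 > -8 → no swap
j=4: data[4]=-11 ≤ -8 → i=1, swap data[1],data[4] → [-10,-11,-4,3,-6,-1,-2,-12,-8]
j=5: data[5]=-1 > -8 → no swap
j=6: data[6]=-2 > -8 → no swap
(after j=6) data = [-10,-11,-4,3,-6,-1,-2,-12,-8]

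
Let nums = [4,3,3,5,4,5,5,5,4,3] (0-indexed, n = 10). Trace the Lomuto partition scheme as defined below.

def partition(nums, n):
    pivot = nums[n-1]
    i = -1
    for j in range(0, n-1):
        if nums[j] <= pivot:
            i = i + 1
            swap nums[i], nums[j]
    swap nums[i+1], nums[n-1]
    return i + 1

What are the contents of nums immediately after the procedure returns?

pivot=3, i=-1
j=0: 4>3, skip
j=1: 3≤3, i=0, swap(0,1) ⇒ [3,4,3,5,4,5,5,5,4,3]
j=2: 3≤3, i=1, swap(1,2) ⇒ [3,3,4,5,4,5,5,5,4,3]
j=3: 5>3, skip
j=4: 4>3, skip
j=5: 5>3, skip
j=6: 5>3, skip
j=7: 5>3, skip
j=8: 4>3, skip
swap(2,9) ⇒ [3,3,3,5,4,5,5,5,4,4]; return 2

[3,3,3,5,4,5,5,5,4,4]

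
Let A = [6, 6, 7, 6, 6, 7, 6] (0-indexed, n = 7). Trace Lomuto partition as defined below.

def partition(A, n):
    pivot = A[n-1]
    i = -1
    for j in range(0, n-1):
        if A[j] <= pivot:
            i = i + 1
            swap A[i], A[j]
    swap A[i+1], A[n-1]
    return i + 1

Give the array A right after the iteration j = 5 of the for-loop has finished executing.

pivot = A[6] = 6; i = -1
j=0: A[0]=6 ≤ 6 → i=0, swap A[0],A[0] (no change) → [6, 6, 7, 6, 6, 7, 6]
j=1: A[1]=6 ≤ 6 → i=1, swap A[1],A[1] (no change) → [6, 6, 7, 6, 6, 7, 6]
j=2: A[2]=7 > 6 → no swap
j=3: A[3]=6 ≤ 6 → i=2, swap A[2],A[3] → [6, 6, 6, 7, 6, 7, 6]
j=4: A[4]=6 ≤ 6 → i=3, swap A[3],A[4] → [6, 6, 6, 6, 7, 7, 6]
j=5: A[5]=7 > 6 → no swap
(after j=5) A = [6, 6, 6, 6, 7, 7, 6]

[6, 6, 6, 6, 7, 7, 6]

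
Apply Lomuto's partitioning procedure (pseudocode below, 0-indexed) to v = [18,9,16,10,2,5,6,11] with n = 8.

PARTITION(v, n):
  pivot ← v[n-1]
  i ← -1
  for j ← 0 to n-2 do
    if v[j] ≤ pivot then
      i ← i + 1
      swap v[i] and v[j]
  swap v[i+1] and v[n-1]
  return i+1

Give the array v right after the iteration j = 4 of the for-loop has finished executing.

pivot=11, i=-1
j=0: 18>11, skip
j=1: 9≤11, i=0, swap(0,1) ⇒ [9,18,16,10,2,5,6,11]
j=2: 16>11, skip
j=3: 10≤11, i=1, swap(1,3) ⇒ [9,10,16,18,2,5,6,11]
j=4: 2≤11, i=2, swap(2,4) ⇒ [9,10,2,18,16,5,6,11]
(after j=4) v = [9,10,2,18,16,5,6,11]

[9,10,2,18,16,5,6,11]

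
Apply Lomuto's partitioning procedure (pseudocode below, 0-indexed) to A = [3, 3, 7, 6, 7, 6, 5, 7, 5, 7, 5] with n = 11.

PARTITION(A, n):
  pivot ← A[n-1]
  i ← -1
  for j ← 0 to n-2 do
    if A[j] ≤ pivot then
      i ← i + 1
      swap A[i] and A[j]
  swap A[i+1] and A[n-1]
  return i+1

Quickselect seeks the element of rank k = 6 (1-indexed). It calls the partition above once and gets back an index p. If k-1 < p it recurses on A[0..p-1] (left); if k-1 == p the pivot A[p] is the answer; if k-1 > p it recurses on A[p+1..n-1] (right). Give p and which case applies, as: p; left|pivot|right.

pivot=5, i=-1
j=0: 3≤5, i=0, swap(0,0) ⇒ [3, 3, 7, 6, 7, 6, 5, 7, 5, 7, 5]
j=1: 3≤5, i=1, swap(1,1) ⇒ [3, 3, 7, 6, 7, 6, 5, 7, 5, 7, 5]
j=2: 7>5, skip
j=3: 6>5, skip
j=4: 7>5, skip
j=5: 6>5, skip
j=6: 5≤5, i=2, swap(2,6) ⇒ [3, 3, 5, 6, 7, 6, 7, 7, 5, 7, 5]
j=7: 7>5, skip
j=8: 5≤5, i=3, swap(3,8) ⇒ [3, 3, 5, 5, 7, 6, 7, 7, 6, 7, 5]
j=9: 7>5, skip
swap(4,10) ⇒ [3, 3, 5, 5, 5, 6, 7, 7, 6, 7, 7]; return 4
p = 4; k-1 = 5 > 4 ⇒ right

4; right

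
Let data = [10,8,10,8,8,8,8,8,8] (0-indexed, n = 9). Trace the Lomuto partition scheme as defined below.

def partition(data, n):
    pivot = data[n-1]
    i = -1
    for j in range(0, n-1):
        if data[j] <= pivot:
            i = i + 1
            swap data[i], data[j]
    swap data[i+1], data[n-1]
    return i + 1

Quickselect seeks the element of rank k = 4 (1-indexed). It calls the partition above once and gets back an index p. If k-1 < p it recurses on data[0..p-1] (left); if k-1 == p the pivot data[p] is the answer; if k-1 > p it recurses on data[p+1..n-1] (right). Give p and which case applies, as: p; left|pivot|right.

pivot = data[8] = 8; i = -1
j=0: data[0]=10 > 8 → no swap
j=1: data[1]=8 ≤ 8 → i=0, swap data[0],data[1] → [8,10,10,8,8,8,8,8,8]
j=2: data[2]=10 > 8 → no swap
j=3: data[3]=8 ≤ 8 → i=1, swap data[1],data[3] → [8,8,10,10,8,8,8,8,8]
j=4: data[4]=8 ≤ 8 → i=2, swap data[2],data[4] → [8,8,8,10,10,8,8,8,8]
j=5: data[5]=8 ≤ 8 → i=3, swap data[3],data[5] → [8,8,8,8,10,10,8,8,8]
j=6: data[6]=8 ≤ 8 → i=4, swap data[4],data[6] → [8,8,8,8,8,10,10,8,8]
j=7: data[7]=8 ≤ 8 → i=5, swap data[5],data[7] → [8,8,8,8,8,8,10,10,8]
final swap data[6],data[8] → [8,8,8,8,8,8,8,10,10]; return 6
p = 6; k-1 = 3 < 6 ⇒ left

6; left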